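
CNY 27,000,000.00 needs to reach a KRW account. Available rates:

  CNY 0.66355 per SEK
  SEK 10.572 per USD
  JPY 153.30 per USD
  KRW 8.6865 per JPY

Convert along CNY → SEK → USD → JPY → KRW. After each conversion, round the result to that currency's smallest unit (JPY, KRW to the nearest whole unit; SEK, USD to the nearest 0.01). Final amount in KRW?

KRW 5,125,307,600

CNY 27,000,000.00 ÷ 0.66355 = SEK 40,690,226.81
SEK 40,690,226.81 ÷ 10.572 = USD 3,848,867.46
USD 3,848,867.46 × 153.30 = JPY 590,031,382
JPY 590,031,382 × 8.6865 = KRW 5,125,307,600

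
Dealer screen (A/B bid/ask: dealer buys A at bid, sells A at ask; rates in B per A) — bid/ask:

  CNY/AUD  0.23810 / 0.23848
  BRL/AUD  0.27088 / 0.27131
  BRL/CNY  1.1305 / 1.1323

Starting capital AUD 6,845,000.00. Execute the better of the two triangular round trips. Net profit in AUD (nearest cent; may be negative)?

Net profit: AUD 21,523.69

Best loop AUD → CNY → BRL → AUD:
AUD 6,845,000.00 ÷ 0.23848 (buy CNY at ask) = CNY 28,702,616.57
CNY 28,702,616.57 ÷ 1.1323 (buy BRL at ask) = BRL 25,348,950.43
BRL 25,348,950.43 × 0.27088 (sell BRL at bid) = AUD 6,866,523.69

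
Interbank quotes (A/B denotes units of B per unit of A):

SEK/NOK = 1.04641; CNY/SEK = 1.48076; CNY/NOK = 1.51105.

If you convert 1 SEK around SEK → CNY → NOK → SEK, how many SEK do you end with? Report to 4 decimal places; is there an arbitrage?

Around SEK → CNY → NOK → SEK: 1 ÷ 1.48076 × 1.51105 ÷ 1.04641 = 0.975197
Product < 1; profitable direction is SEK → NOK → CNY → SEK.

0.9752 (arbitrage exists)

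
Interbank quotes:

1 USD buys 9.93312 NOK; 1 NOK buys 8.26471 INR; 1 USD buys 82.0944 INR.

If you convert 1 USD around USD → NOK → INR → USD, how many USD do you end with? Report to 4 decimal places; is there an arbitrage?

1.0000 (no arbitrage)

Around USD → NOK → INR → USD: 1 × 9.93312 × 8.26471 ÷ 82.0944 = 0.999999
Product ≈ 1 (deviation 0.000%, within rounding noise).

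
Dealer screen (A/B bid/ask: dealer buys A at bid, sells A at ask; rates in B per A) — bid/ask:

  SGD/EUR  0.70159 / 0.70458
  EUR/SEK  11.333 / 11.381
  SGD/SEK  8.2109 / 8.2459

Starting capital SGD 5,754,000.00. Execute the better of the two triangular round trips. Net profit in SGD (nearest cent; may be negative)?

Net profit: SGD 137,825.64

Best loop SGD → SEK → EUR → SGD:
SGD 5,754,000.00 × 8.2109 (sell SGD at bid) = SEK 47,245,518.60
SEK 47,245,518.60 ÷ 11.381 (buy EUR at ask) = EUR 4,151,262.51
EUR 4,151,262.51 ÷ 0.70458 (buy SGD at ask) = SGD 5,891,825.64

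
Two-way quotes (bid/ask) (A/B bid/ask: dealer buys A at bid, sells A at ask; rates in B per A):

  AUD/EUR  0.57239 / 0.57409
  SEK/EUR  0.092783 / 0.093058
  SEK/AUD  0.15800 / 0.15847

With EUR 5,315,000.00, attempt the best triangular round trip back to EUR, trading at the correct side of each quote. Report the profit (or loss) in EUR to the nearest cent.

Best loop EUR → AUD → SEK → EUR:
EUR 5,315,000.00 ÷ 0.57409 (buy AUD at ask) = AUD 9,258,130.26
AUD 9,258,130.26 ÷ 0.15847 (buy SEK at ask) = SEK 58,421,974.24
SEK 58,421,974.24 × 0.092783 (sell SEK at bid) = EUR 5,420,566.04

Net profit: EUR 105,566.04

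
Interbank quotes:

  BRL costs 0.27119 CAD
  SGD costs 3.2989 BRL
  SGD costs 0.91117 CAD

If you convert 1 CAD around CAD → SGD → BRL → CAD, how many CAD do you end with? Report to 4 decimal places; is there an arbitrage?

0.9818 (arbitrage exists)

Around CAD → SGD → BRL → CAD: 1 ÷ 0.91117 × 3.2989 × 0.27119 = 0.981846
Product < 1; profitable direction is CAD → BRL → SGD → CAD.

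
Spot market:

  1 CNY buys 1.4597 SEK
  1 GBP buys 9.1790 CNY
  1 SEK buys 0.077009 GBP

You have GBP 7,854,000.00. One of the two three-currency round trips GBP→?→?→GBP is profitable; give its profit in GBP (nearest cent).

Profitable loop is GBP → CNY → SEK → GBP:
GBP 7,854,000.00 × 9.1790 = CNY 72,091,866.00
CNY 72,091,866.00 × 1.4597 = SEK 105,232,496.80
SEK 105,232,496.80 × 0.077009 = GBP 8,103,849.35
Profit = GBP 8,103,849.35 − GBP 7,854,000.00

Profit: GBP 249,849.35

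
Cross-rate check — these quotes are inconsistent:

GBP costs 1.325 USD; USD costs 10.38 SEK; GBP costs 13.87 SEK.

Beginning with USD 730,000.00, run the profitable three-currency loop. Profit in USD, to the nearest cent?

Profitable loop is USD → GBP → SEK → USD:
USD 730,000.00 ÷ 1.325 = GBP 550,943.40
GBP 550,943.40 × 13.87 = SEK 7,641,584.91
SEK 7,641,584.91 ÷ 10.38 = USD 736,183.52
Profit = USD 736,183.52 − USD 730,000.00

Profit: USD 6,183.52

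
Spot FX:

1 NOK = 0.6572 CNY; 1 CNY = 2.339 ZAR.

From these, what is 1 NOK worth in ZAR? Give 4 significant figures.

NOK/ZAR = 1.537

1 NOK × 0.6572 = 0.6572 CNY
0.6572 CNY × 2.339 = 1.53719 ZAR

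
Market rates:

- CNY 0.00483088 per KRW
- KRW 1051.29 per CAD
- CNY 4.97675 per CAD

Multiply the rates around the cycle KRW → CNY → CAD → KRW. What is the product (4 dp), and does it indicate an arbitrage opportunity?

Around KRW → CNY → CAD → KRW: 1 × 0.00483088 ÷ 4.97675 × 1051.29 = 1.020476
Product > 1; profitable direction is KRW → CNY → CAD → KRW.

1.0205 (arbitrage exists)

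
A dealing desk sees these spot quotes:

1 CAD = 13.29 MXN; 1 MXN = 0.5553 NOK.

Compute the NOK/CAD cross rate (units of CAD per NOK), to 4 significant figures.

1 NOK ÷ 0.5553 = 1.80083 MXN
1.80083 MXN ÷ 13.29 = 0.135503 CAD

NOK/CAD = 0.1355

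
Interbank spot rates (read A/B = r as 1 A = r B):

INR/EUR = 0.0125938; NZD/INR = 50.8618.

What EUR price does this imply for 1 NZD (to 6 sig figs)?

NZD/EUR = 0.640543

1 NZD × 50.8618 = 50.8618 INR
50.8618 INR × 0.0125938 = 0.640543 EUR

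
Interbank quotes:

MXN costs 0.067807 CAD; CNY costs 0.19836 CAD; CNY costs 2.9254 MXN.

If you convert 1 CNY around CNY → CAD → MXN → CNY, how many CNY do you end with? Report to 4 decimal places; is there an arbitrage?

Around CNY → CAD → MXN → CNY: 1 × 0.19836 ÷ 0.067807 ÷ 2.9254 = 0.999987
Product ≈ 1 (deviation 0.001%, within rounding noise).

1.0000 (no arbitrage)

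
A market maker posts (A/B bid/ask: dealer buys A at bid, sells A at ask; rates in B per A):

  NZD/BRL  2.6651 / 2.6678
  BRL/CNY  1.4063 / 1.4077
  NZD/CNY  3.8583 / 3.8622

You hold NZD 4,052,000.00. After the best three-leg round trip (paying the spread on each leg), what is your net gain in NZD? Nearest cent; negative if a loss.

Best loop NZD → CNY → BRL → NZD:
NZD 4,052,000.00 × 3.8583 (sell NZD at bid) = CNY 15,633,831.60
CNY 15,633,831.60 ÷ 1.4077 (buy BRL at ask) = BRL 11,105,939.90
BRL 11,105,939.90 ÷ 2.6678 (buy NZD at ask) = NZD 4,162,958.21

Net profit: NZD 110,958.21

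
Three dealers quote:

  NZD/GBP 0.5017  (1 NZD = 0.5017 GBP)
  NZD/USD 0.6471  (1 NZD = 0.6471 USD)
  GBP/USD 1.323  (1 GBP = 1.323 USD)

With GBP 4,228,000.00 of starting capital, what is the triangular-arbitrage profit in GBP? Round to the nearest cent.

Profit: GBP 108,781.32

Profitable loop is GBP → USD → NZD → GBP:
GBP 4,228,000.00 × 1.323 = USD 5,593,644.00
USD 5,593,644.00 ÷ 0.6471 = NZD 8,644,172.46
NZD 8,644,172.46 × 0.5017 = GBP 4,336,781.32
Profit = GBP 4,336,781.32 − GBP 4,228,000.00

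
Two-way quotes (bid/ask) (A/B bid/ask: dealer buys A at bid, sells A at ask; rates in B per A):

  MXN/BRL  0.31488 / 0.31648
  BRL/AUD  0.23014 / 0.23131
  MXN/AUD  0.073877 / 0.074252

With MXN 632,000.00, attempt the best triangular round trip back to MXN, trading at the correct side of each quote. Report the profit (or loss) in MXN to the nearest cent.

Best loop MXN → AUD → BRL → MXN:
MXN 632,000.00 × 0.073877 (sell MXN at bid) = AUD 46,690.26
AUD 46,690.26 ÷ 0.23131 (buy BRL at ask) = BRL 201,851.47
BRL 201,851.47 ÷ 0.31648 (buy MXN at ask) = MXN 637,801.67

Net profit: MXN 5,801.67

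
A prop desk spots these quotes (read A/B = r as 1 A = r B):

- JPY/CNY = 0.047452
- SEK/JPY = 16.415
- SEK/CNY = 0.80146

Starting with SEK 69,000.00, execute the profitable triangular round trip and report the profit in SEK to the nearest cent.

Profit: SEK 1,996.27

Profitable loop is SEK → CNY → JPY → SEK:
SEK 69,000.00 × 0.80146 = CNY 55,300.74
CNY 55,300.74 ÷ 0.047452 = JPY 1,165,404
JPY 1,165,404 ÷ 16.415 = SEK 70,996.27
Profit = SEK 70,996.27 − SEK 69,000.00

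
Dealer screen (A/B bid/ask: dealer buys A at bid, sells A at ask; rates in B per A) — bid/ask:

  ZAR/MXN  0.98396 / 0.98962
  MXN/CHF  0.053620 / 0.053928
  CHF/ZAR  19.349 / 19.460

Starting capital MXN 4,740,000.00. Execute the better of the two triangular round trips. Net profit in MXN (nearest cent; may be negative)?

Net profit: MXN 98,838.41

Best loop MXN → CHF → ZAR → MXN:
MXN 4,740,000.00 × 0.053620 (sell MXN at bid) = CHF 254,158.80
CHF 254,158.80 × 19.349 (sell CHF at bid) = ZAR 4,917,718.62
ZAR 4,917,718.62 × 0.98396 (sell ZAR at bid) = MXN 4,838,838.41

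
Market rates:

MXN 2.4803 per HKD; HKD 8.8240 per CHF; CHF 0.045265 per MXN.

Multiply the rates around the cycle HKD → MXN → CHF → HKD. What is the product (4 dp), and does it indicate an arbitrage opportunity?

Around HKD → MXN → CHF → HKD: 1 × 2.4803 × 0.045265 × 8.8240 = 0.990677
Product < 1; profitable direction is HKD → CHF → MXN → HKD.

0.9907 (arbitrage exists)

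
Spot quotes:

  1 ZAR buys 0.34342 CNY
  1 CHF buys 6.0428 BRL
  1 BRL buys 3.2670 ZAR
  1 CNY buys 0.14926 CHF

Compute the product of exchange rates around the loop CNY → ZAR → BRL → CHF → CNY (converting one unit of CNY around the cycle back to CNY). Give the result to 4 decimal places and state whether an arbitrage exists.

Around CNY → ZAR → BRL → CHF → CNY: 1 ÷ 0.34342 ÷ 3.2670 ÷ 6.0428 ÷ 0.14926 = 0.988197
Product < 1; profitable direction is CNY → CHF → BRL → ZAR → CNY.

0.9882 (arbitrage exists)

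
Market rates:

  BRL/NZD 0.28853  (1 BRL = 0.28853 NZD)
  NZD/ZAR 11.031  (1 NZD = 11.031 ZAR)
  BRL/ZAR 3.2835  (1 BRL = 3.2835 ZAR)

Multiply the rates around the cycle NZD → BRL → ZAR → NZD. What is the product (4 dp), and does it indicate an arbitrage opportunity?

1.0316 (arbitrage exists)

Around NZD → BRL → ZAR → NZD: 1 ÷ 0.28853 × 3.2835 ÷ 11.031 = 1.031647
Product > 1; profitable direction is NZD → BRL → ZAR → NZD.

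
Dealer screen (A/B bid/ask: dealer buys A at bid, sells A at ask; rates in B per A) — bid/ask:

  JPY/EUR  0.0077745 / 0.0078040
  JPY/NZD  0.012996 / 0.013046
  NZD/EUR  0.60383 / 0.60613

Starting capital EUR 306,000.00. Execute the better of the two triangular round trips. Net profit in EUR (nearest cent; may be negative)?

Net profit: EUR 1,700.75

Best loop EUR → JPY → NZD → EUR:
EUR 306,000.00 ÷ 0.0078040 (buy JPY at ask) = JPY 39,210,661
JPY 39,210,661 × 0.012996 (sell JPY at bid) = NZD 509,581.75
NZD 509,581.75 × 0.60383 (sell NZD at bid) = EUR 307,700.75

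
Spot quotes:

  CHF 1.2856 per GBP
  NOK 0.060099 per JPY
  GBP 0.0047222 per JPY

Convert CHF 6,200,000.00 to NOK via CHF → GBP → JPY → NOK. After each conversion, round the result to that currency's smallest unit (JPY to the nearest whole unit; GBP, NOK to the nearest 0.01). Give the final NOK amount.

CHF 6,200,000.00 ÷ 1.2856 = GBP 4,822,650.90
GBP 4,822,650.90 ÷ 0.0047222 = JPY 1,021,272,055
JPY 1,021,272,055 × 0.060099 = NOK 61,377,429.23

NOK 61,377,429.23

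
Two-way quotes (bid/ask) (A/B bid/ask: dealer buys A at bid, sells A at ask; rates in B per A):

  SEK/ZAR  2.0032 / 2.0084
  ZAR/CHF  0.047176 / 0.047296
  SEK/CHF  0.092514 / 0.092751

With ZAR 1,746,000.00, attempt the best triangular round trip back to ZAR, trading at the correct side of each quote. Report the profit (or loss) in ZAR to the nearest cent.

Best loop ZAR → CHF → SEK → ZAR:
ZAR 1,746,000.00 × 0.047176 (sell ZAR at bid) = CHF 82,369.30
CHF 82,369.30 ÷ 0.092751 (buy SEK at ask) = SEK 888,069.09
SEK 888,069.09 × 2.0032 (sell SEK at bid) = ZAR 1,778,980.00

Net profit: ZAR 32,980.00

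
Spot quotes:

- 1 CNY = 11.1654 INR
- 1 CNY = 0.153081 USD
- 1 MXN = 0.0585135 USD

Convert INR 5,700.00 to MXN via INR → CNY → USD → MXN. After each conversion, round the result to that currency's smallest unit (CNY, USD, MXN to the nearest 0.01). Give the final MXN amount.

MXN 1,335.59

INR 5,700.00 ÷ 11.1654 = CNY 510.51
CNY 510.51 × 0.153081 = USD 78.15
USD 78.15 ÷ 0.0585135 = MXN 1,335.59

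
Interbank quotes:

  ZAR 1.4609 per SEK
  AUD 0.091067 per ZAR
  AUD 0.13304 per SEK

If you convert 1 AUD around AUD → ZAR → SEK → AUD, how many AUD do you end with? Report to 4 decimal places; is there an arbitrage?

1.0000 (no arbitrage)

Around AUD → ZAR → SEK → AUD: 1 ÷ 0.091067 ÷ 1.4609 × 0.13304 = 1.000002
Product ≈ 1 (deviation 0.000%, within rounding noise).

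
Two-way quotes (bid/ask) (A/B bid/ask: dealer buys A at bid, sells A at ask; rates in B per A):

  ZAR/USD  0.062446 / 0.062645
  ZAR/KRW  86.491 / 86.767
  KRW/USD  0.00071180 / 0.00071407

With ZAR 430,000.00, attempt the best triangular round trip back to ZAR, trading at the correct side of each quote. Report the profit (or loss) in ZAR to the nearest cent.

Net profit: ZAR 3,388.83

Best loop ZAR → USD → KRW → ZAR:
ZAR 430,000.00 × 0.062446 (sell ZAR at bid) = USD 26,851.78
USD 26,851.78 ÷ 0.00071407 (buy KRW at ask) = KRW 37,603,848
KRW 37,603,848 ÷ 86.767 (buy ZAR at ask) = ZAR 433,388.83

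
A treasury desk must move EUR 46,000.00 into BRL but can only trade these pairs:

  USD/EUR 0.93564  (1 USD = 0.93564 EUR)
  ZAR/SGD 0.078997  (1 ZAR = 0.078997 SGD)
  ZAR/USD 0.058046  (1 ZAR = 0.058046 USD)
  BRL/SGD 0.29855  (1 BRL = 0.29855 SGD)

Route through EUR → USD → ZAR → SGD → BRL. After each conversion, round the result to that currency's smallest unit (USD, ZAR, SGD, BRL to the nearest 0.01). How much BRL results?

BRL 224,114.69

EUR 46,000.00 ÷ 0.93564 = USD 49,164.21
USD 49,164.21 ÷ 0.058046 = ZAR 846,987.04
ZAR 846,987.04 × 0.078997 = SGD 66,909.44
SGD 66,909.44 ÷ 0.29855 = BRL 224,114.69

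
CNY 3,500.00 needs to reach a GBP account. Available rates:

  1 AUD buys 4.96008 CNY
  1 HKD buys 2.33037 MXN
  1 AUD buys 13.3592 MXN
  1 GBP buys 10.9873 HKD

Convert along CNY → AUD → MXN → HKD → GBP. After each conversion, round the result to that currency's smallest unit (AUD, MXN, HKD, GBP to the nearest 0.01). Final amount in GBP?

CNY 3,500.00 ÷ 4.96008 = AUD 705.63
AUD 705.63 × 13.3592 = MXN 9,426.65
MXN 9,426.65 ÷ 2.33037 = HKD 4,045.13
HKD 4,045.13 ÷ 10.9873 = GBP 368.16

GBP 368.16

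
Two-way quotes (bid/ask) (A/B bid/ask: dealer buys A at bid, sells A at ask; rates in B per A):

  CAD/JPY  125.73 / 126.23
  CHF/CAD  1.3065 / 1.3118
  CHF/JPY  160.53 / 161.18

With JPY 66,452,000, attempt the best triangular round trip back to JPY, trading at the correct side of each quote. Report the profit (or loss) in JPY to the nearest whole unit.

Best loop JPY → CHF → CAD → JPY:
JPY 66,452,000 ÷ 161.18 (buy CHF at ask) = CHF 412,284.40
CHF 412,284.40 × 1.3065 (sell CHF at bid) = CAD 538,649.57
CAD 538,649.57 × 125.73 (sell CAD at bid) = JPY 67,724,411

Net profit: JPY 1,272,411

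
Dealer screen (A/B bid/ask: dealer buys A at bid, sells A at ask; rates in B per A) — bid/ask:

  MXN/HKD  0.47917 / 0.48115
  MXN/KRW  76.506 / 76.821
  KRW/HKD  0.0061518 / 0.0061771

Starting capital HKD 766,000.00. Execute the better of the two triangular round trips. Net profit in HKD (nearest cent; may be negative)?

Net profit: HKD 7,488.39

Best loop HKD → KRW → MXN → HKD:
HKD 766,000.00 ÷ 0.0061771 (buy KRW at ask) = KRW 124,006,411
KRW 124,006,411 ÷ 76.821 (buy MXN at ask) = MXN 1,614,225.42
MXN 1,614,225.42 × 0.47917 (sell MXN at bid) = HKD 773,488.39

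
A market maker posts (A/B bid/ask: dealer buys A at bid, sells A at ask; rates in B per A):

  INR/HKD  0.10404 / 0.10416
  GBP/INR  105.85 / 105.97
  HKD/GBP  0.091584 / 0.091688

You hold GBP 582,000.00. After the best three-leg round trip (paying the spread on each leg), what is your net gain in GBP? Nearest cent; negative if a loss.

Net profit: GBP 4,994.18

Best loop GBP → INR → HKD → GBP:
GBP 582,000.00 × 105.85 (sell GBP at bid) = INR 61,604,700.00
INR 61,604,700.00 × 0.10404 (sell INR at bid) = HKD 6,409,352.99
HKD 6,409,352.99 × 0.091584 (sell HKD at bid) = GBP 586,994.18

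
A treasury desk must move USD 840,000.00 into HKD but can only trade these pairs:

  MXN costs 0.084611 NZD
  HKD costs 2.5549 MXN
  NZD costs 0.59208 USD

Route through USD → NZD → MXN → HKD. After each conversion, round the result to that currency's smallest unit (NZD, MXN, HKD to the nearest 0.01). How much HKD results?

HKD 6,562,935.88

USD 840,000.00 ÷ 0.59208 = NZD 1,418,727.20
NZD 1,418,727.20 ÷ 0.084611 = MXN 16,767,644.87
MXN 16,767,644.87 ÷ 2.5549 = HKD 6,562,935.88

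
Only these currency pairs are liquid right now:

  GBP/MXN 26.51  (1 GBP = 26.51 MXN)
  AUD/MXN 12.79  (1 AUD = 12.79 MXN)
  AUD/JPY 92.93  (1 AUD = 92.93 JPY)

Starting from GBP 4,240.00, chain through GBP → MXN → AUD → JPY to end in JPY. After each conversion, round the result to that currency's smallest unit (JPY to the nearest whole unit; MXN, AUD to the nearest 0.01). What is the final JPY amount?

GBP 4,240.00 × 26.51 = MXN 112,402.40
MXN 112,402.40 ÷ 12.79 = AUD 8,788.30
AUD 8,788.30 × 92.93 = JPY 816,697

JPY 816,697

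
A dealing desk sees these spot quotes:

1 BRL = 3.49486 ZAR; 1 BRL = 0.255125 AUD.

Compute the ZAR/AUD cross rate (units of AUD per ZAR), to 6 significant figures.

ZAR/AUD = 0.0730001

1 ZAR ÷ 3.49486 = 0.286134 BRL
0.286134 BRL × 0.255125 = 0.0730001 AUD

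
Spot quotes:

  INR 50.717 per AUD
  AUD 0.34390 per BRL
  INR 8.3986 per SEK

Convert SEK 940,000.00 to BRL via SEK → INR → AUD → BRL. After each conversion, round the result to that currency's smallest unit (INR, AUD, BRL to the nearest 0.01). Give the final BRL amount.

SEK 940,000.00 × 8.3986 = INR 7,894,684.00
INR 7,894,684.00 ÷ 50.717 = AUD 155,661.49
AUD 155,661.49 ÷ 0.34390 = BRL 452,635.91

BRL 452,635.91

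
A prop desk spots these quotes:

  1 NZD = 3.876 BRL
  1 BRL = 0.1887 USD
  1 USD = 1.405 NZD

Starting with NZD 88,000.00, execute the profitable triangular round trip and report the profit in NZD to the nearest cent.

Profitable loop is NZD → BRL → USD → NZD:
NZD 88,000.00 × 3.876 = BRL 341,088.00
BRL 341,088.00 × 0.1887 = USD 64,363.31
USD 64,363.31 × 1.405 = NZD 90,430.44
Profit = NZD 90,430.44 − NZD 88,000.00

Profit: NZD 2,430.44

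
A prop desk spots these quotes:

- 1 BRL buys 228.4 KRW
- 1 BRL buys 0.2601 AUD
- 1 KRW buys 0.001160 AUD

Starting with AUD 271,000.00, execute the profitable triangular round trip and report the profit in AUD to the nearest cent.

Profit: AUD 5,047.00

Profitable loop is AUD → BRL → KRW → AUD:
AUD 271,000.00 ÷ 0.2601 = BRL 1,041,906.96
BRL 1,041,906.96 × 228.4 = KRW 237,971,549
KRW 237,971,549 × 0.001160 = AUD 276,047.00
Profit = AUD 276,047.00 − AUD 271,000.00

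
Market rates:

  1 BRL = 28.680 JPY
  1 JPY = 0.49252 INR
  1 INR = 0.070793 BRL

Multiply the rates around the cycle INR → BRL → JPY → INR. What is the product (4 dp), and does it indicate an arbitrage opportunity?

1.0000 (no arbitrage)

Around INR → BRL → JPY → INR: 1 × 0.070793 × 28.680 × 0.49252 = 0.999985
Product ≈ 1 (deviation 0.002%, within rounding noise).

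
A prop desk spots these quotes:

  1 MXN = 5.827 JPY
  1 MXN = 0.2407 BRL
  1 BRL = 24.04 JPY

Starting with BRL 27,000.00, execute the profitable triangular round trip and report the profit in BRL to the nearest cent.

Profit: BRL 189.31

Profitable loop is BRL → MXN → JPY → BRL:
BRL 27,000.00 ÷ 0.2407 = MXN 112,172.83
MXN 112,172.83 × 5.827 = JPY 653,631
JPY 653,631 ÷ 24.04 = BRL 27,189.31
Profit = BRL 27,189.31 − BRL 27,000.00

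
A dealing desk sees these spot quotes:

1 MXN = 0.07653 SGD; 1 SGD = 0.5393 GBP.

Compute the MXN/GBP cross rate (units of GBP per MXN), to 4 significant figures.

1 MXN × 0.07653 = 0.07653 SGD
0.07653 SGD × 0.5393 = 0.0412726 GBP

MXN/GBP = 0.04127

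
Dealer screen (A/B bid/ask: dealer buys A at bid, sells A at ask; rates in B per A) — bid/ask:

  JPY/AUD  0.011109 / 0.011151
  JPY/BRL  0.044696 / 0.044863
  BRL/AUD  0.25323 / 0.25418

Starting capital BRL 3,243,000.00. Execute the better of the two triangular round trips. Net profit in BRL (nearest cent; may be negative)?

Best loop BRL → AUD → JPY → BRL:
BRL 3,243,000.00 × 0.25323 (sell BRL at bid) = AUD 821,224.89
AUD 821,224.89 ÷ 0.011151 (buy JPY at ask) = JPY 73,645,851
JPY 73,645,851 × 0.044696 (sell JPY at bid) = BRL 3,291,674.98

Net profit: BRL 48,674.98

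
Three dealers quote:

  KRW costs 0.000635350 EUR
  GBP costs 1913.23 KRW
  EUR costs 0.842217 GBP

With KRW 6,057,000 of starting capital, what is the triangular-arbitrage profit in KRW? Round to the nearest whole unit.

Profit: KRW 144,001

Profitable loop is KRW → EUR → GBP → KRW:
KRW 6,057,000 × 0.000635350 = EUR 3,848.31
EUR 3,848.31 × 0.842217 = GBP 3,241.12
GBP 3,241.12 × 1913.23 = KRW 6,201,001
Profit = KRW 6,201,001 − KRW 6,057,000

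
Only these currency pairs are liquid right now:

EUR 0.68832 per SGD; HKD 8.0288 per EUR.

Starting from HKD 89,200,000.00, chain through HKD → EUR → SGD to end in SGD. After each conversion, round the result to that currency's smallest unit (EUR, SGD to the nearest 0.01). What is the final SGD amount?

HKD 89,200,000.00 ÷ 8.0288 = EUR 11,110,003.99
EUR 11,110,003.99 ÷ 0.68832 = SGD 16,140,754.29

SGD 16,140,754.29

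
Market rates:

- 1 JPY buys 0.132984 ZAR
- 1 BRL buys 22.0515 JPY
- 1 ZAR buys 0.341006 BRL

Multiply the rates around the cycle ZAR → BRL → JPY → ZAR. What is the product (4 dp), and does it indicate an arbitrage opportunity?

1.0000 (no arbitrage)

Around ZAR → BRL → JPY → ZAR: 1 × 0.341006 × 22.0515 × 0.132984 = 0.999999
Product ≈ 1 (deviation 0.000%, within rounding noise).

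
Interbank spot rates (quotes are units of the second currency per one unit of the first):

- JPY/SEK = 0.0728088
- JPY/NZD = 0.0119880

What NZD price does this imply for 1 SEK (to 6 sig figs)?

SEK/NZD = 0.164650

1 SEK ÷ 0.0728088 = 13.7346 JPY
13.7346 JPY × 0.0119880 = 0.16465 NZD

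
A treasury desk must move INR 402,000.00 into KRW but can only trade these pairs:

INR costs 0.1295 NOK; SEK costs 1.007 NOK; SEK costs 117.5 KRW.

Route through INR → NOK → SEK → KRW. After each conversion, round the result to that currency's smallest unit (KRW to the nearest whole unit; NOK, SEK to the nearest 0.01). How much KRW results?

KRW 6,074,412

INR 402,000.00 × 0.1295 = NOK 52,059.00
NOK 52,059.00 ÷ 1.007 = SEK 51,697.12
SEK 51,697.12 × 117.5 = KRW 6,074,412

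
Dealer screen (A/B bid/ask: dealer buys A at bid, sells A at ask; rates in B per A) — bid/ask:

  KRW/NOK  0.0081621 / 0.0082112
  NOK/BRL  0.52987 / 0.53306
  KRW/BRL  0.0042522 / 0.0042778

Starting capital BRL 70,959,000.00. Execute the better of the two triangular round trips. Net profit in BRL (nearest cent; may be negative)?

Best loop BRL → KRW → NOK → BRL:
BRL 70,959,000.00 ÷ 0.0042778 (buy KRW at ask) = KRW 16,587,732,012
KRW 16,587,732,012 × 0.0081621 (sell KRW at bid) = NOK 135,390,727.45
NOK 135,390,727.45 × 0.52987 (sell NOK at bid) = BRL 71,739,484.76

Net profit: BRL 780,484.76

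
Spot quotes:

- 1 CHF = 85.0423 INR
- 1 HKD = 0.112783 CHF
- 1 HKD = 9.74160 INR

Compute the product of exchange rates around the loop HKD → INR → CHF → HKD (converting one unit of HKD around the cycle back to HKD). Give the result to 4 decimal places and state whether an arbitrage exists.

1.0157 (arbitrage exists)

Around HKD → INR → CHF → HKD: 1 × 9.74160 ÷ 85.0423 ÷ 0.112783 = 1.015668
Product > 1; profitable direction is HKD → INR → CHF → HKD.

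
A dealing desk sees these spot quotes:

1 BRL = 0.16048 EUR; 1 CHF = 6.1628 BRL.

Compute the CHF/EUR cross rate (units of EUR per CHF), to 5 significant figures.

CHF/EUR = 0.98901

1 CHF × 6.1628 = 6.1628 BRL
6.1628 BRL × 0.16048 = 0.989006 EUR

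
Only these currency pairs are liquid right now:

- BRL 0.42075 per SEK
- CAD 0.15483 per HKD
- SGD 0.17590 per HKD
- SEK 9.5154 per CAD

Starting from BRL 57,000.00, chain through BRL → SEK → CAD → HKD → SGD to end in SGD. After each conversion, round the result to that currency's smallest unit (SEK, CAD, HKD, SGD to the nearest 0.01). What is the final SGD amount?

BRL 57,000.00 ÷ 0.42075 = SEK 135,472.37
SEK 135,472.37 ÷ 9.5154 = CAD 14,237.17
CAD 14,237.17 ÷ 0.15483 = HKD 91,953.56
HKD 91,953.56 × 0.17590 = SGD 16,174.63

SGD 16,174.63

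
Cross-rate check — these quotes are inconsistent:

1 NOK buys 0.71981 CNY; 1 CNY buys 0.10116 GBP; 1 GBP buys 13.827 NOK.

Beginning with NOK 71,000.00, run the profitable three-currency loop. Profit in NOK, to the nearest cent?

Profitable loop is NOK → CNY → GBP → NOK:
NOK 71,000.00 × 0.71981 = CNY 51,106.51
CNY 51,106.51 × 0.10116 = GBP 5,169.93
GBP 5,169.93 × 13.827 = NOK 71,484.69
Profit = NOK 71,484.69 − NOK 71,000.00

Profit: NOK 484.69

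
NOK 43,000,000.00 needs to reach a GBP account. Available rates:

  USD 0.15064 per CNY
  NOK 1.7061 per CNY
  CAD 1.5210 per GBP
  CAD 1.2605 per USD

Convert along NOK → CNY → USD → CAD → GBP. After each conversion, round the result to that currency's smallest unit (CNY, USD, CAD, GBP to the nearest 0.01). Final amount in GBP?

NOK 43,000,000.00 ÷ 1.7061 = CNY 25,203,680.91
CNY 25,203,680.91 × 0.15064 = USD 3,796,682.49
USD 3,796,682.49 × 1.2605 = CAD 4,785,718.28
CAD 4,785,718.28 ÷ 1.5210 = GBP 3,146,428.85

GBP 3,146,428.85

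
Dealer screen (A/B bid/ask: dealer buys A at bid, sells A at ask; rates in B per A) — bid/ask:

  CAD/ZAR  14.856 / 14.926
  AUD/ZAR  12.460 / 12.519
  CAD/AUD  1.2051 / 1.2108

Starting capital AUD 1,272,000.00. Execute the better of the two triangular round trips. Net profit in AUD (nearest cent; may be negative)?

Best loop AUD → ZAR → CAD → AUD:
AUD 1,272,000.00 × 12.460 (sell AUD at bid) = ZAR 15,849,120.00
ZAR 15,849,120.00 ÷ 14.926 (buy CAD at ask) = CAD 1,061,846.44
CAD 1,061,846.44 × 1.2051 (sell CAD at bid) = AUD 1,279,631.15

Net profit: AUD 7,631.15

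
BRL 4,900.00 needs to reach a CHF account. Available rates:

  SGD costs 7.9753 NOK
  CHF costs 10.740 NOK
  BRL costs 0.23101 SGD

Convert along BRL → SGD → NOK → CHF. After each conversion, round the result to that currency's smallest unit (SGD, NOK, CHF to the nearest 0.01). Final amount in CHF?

CHF 840.56

BRL 4,900.00 × 0.23101 = SGD 1,131.95
SGD 1,131.95 × 7.9753 = NOK 9,027.64
NOK 9,027.64 ÷ 10.740 = CHF 840.56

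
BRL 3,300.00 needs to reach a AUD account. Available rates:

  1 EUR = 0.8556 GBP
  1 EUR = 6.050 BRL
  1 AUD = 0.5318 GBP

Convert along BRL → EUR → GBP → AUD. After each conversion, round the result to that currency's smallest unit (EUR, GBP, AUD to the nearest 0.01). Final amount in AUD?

BRL 3,300.00 ÷ 6.050 = EUR 545.45
EUR 545.45 × 0.8556 = GBP 466.69
GBP 466.69 ÷ 0.5318 = AUD 877.57

AUD 877.57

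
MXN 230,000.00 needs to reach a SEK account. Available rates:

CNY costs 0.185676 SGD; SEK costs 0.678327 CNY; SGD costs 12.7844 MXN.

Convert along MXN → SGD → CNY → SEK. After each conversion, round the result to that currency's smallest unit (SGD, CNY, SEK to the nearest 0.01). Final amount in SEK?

SEK 142,840.95

MXN 230,000.00 ÷ 12.7844 = SGD 17,990.68
SGD 17,990.68 ÷ 0.185676 = CNY 96,892.87
CNY 96,892.87 ÷ 0.678327 = SEK 142,840.95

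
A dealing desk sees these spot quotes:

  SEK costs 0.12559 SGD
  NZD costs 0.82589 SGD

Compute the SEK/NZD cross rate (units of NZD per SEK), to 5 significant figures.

SEK/NZD = 0.15207

1 SEK × 0.12559 = 0.12559 SGD
0.12559 SGD ÷ 0.82589 = 0.152066 NZD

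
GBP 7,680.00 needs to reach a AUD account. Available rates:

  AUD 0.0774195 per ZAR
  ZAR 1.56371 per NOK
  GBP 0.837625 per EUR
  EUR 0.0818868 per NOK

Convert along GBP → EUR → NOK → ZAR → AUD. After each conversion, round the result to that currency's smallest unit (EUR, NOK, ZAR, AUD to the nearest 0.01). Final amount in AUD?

AUD 13,555.15

GBP 7,680.00 ÷ 0.837625 = EUR 9,168.78
EUR 9,168.78 ÷ 0.0818868 = NOK 111,968.96
NOK 111,968.96 × 1.56371 = ZAR 175,086.98
ZAR 175,086.98 × 0.0774195 = AUD 13,555.15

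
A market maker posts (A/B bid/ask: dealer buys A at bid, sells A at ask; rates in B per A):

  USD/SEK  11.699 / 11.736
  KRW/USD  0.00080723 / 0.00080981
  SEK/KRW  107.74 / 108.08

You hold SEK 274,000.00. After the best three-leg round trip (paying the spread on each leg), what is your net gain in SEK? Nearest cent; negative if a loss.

Net profit: SEK 4,787.67

Best loop SEK → KRW → USD → SEK:
SEK 274,000.00 × 107.74 (sell SEK at bid) = KRW 29,520,760
KRW 29,520,760 × 0.00080723 (sell KRW at bid) = USD 23,830.04
USD 23,830.04 × 11.699 (sell USD at bid) = SEK 278,787.67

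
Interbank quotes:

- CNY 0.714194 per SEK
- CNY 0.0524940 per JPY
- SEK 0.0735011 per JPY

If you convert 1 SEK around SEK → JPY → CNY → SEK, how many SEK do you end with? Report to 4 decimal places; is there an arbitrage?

1.0000 (no arbitrage)

Around SEK → JPY → CNY → SEK: 1 ÷ 0.0735011 × 0.0524940 ÷ 0.714194 = 0.999999
Product ≈ 1 (deviation 0.000%, within rounding noise).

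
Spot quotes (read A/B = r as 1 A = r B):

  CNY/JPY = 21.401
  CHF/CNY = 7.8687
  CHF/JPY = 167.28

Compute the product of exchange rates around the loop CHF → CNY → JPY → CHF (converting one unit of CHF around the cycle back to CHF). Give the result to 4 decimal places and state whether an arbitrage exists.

Around CHF → CNY → JPY → CHF: 1 × 7.8687 × 21.401 ÷ 167.28 = 1.006684
Product > 1; profitable direction is CHF → CNY → JPY → CHF.

1.0067 (arbitrage exists)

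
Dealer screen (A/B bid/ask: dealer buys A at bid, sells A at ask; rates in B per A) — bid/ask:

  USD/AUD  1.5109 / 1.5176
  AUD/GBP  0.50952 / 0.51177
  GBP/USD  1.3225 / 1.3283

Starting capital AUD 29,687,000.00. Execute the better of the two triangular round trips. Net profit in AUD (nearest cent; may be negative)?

Best loop AUD → GBP → USD → AUD:
AUD 29,687,000.00 × 0.50952 (sell AUD at bid) = GBP 15,126,120.24
GBP 15,126,120.24 × 1.3225 (sell GBP at bid) = USD 20,004,294.02
USD 20,004,294.02 × 1.5109 (sell USD at bid) = AUD 30,224,487.83

Net profit: AUD 537,487.83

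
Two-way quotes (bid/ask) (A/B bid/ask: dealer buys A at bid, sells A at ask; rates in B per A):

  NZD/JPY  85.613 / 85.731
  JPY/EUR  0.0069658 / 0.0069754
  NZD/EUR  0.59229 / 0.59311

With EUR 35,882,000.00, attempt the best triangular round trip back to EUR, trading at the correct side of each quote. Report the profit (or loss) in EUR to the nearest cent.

Net profit: EUR 196,802.31

Best loop EUR → NZD → JPY → EUR:
EUR 35,882,000.00 ÷ 0.59311 (buy NZD at ask) = NZD 60,498,052.64
NZD 60,498,052.64 × 85.613 (sell NZD at bid) = JPY 5,179,419,780
JPY 5,179,419,780 × 0.0069658 (sell JPY at bid) = EUR 36,078,802.31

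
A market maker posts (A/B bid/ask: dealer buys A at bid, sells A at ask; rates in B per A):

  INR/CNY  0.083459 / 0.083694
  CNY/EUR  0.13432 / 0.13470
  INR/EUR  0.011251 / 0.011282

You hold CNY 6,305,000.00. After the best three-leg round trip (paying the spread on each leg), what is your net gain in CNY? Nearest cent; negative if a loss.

Net result: CNY -12,629.37 (no profitable arbitrage after spreads)

Best loop CNY → INR → EUR → CNY:
CNY 6,305,000.00 ÷ 0.083694 (buy INR at ask) = INR 75,333,954.64
INR 75,333,954.64 × 0.011251 (sell INR at bid) = EUR 847,582.32
EUR 847,582.32 ÷ 0.13470 (buy CNY at ask) = CNY 6,292,370.63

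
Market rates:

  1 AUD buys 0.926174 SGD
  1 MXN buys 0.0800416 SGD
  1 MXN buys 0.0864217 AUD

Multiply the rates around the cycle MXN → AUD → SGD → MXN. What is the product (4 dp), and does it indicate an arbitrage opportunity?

Around MXN → AUD → SGD → MXN: 1 × 0.0864217 × 0.926174 ÷ 0.0800416 = 0.999999
Product ≈ 1 (deviation 0.000%, within rounding noise).

1.0000 (no arbitrage)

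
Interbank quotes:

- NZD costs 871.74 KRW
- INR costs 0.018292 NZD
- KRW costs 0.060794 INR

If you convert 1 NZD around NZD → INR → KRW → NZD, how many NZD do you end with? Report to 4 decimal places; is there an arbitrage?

1.0316 (arbitrage exists)

Around NZD → INR → KRW → NZD: 1 ÷ 0.018292 ÷ 0.060794 ÷ 871.74 = 1.031552
Product > 1; profitable direction is NZD → INR → KRW → NZD.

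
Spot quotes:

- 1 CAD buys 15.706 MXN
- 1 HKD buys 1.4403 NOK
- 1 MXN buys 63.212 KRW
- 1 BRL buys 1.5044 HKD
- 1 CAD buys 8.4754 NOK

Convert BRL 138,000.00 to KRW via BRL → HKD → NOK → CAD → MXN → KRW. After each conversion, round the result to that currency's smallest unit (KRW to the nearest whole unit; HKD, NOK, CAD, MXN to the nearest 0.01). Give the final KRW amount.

BRL 138,000.00 × 1.5044 = HKD 207,607.20
HKD 207,607.20 × 1.4403 = NOK 299,016.65
NOK 299,016.65 ÷ 8.4754 = CAD 35,280.54
CAD 35,280.54 × 15.706 = MXN 554,116.16
MXN 554,116.16 × 63.212 = KRW 35,026,791

KRW 35,026,791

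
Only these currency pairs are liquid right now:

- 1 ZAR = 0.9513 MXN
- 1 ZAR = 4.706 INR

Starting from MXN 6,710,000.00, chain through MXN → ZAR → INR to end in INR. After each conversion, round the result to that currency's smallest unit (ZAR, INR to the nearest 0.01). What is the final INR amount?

INR 33,193,797.97

MXN 6,710,000.00 ÷ 0.9513 = ZAR 7,053,505.73
ZAR 7,053,505.73 × 4.706 = INR 33,193,797.97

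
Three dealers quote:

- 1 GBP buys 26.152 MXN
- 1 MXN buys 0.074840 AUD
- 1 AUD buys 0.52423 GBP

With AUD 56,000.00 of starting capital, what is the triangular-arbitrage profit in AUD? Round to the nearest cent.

Profit: AUD 1,457.75

Profitable loop is AUD → GBP → MXN → AUD:
AUD 56,000.00 × 0.52423 = GBP 29,356.88
GBP 29,356.88 × 26.152 = MXN 767,741.13
MXN 767,741.13 × 0.074840 = AUD 57,457.75
Profit = AUD 57,457.75 − AUD 56,000.00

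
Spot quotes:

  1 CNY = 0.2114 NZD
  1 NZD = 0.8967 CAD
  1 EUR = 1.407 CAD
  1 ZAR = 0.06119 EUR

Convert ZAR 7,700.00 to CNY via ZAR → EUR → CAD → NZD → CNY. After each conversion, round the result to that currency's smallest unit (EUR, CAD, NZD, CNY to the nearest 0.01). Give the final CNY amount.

ZAR 7,700.00 × 0.06119 = EUR 471.16
EUR 471.16 × 1.407 = CAD 662.92
CAD 662.92 ÷ 0.8967 = NZD 739.29
NZD 739.29 ÷ 0.2114 = CNY 3,497.11

CNY 3,497.11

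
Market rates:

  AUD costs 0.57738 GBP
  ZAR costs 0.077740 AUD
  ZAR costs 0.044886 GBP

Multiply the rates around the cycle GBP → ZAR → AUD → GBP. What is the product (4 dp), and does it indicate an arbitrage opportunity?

1.0000 (no arbitrage)

Around GBP → ZAR → AUD → GBP: 1 ÷ 0.044886 × 0.077740 × 0.57738 = 0.999989
Product ≈ 1 (deviation 0.001%, within rounding noise).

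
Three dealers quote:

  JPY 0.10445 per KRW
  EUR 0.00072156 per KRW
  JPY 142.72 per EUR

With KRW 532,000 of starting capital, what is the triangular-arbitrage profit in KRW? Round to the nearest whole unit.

Profit: KRW 7,589

Profitable loop is KRW → JPY → EUR → KRW:
KRW 532,000 × 0.10445 = JPY 55,567
JPY 55,567 ÷ 142.72 = EUR 389.35
EUR 389.35 ÷ 0.00072156 = KRW 539,589
Profit = KRW 539,589 − KRW 532,000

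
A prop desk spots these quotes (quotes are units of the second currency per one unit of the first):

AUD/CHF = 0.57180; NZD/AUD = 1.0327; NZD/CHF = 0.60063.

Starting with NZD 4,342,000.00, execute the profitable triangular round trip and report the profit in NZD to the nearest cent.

Profitable loop is NZD → CHF → AUD → NZD:
NZD 4,342,000.00 × 0.60063 = CHF 2,607,935.46
CHF 2,607,935.46 ÷ 0.57180 = AUD 4,560,922.46
AUD 4,560,922.46 ÷ 1.0327 = NZD 4,416,502.81
Profit = NZD 4,416,502.81 − NZD 4,342,000.00

Profit: NZD 74,502.81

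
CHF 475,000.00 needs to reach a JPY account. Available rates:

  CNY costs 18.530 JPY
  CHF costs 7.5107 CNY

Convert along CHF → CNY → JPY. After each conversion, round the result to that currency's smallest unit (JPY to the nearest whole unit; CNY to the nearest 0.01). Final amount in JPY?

CHF 475,000.00 × 7.5107 = CNY 3,567,582.50
CNY 3,567,582.50 × 18.530 = JPY 66,107,304

JPY 66,107,304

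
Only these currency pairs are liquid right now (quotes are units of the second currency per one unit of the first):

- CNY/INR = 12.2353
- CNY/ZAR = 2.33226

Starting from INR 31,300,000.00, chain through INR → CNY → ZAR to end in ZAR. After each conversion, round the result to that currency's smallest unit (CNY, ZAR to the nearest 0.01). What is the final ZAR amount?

ZAR 5,966,321.88

INR 31,300,000.00 ÷ 12.2353 = CNY 2,558,171.85
CNY 2,558,171.85 × 2.33226 = ZAR 5,966,321.88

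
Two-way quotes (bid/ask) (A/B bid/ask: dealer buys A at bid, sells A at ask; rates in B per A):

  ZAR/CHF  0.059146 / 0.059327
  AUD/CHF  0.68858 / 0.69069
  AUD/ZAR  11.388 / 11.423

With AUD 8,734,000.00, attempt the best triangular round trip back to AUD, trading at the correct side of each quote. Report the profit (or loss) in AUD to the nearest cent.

Best loop AUD → CHF → ZAR → AUD:
AUD 8,734,000.00 × 0.68858 (sell AUD at bid) = CHF 6,014,057.72
CHF 6,014,057.72 ÷ 0.059327 (buy ZAR at ask) = ZAR 101,371,343.91
ZAR 101,371,343.91 ÷ 11.423 (buy AUD at ask) = AUD 8,874,318.82

Net profit: AUD 140,318.82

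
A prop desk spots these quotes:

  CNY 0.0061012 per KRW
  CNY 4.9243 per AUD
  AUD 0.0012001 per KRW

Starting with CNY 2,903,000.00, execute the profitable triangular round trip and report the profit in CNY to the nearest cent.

Profitable loop is CNY → AUD → KRW → CNY:
CNY 2,903,000.00 ÷ 4.9243 = AUD 589,525.41
AUD 589,525.41 ÷ 0.0012001 = KRW 491,230,243
KRW 491,230,243 × 0.0061012 = CNY 2,997,093.96
Profit = CNY 2,997,093.96 − CNY 2,903,000.00

Profit: CNY 94,093.96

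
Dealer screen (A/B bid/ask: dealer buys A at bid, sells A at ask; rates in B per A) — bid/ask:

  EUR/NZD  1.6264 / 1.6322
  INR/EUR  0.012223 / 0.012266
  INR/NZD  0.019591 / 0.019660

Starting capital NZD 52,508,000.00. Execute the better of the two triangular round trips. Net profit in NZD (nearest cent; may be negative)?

Net profit: NZD 586,207.22

Best loop NZD → INR → EUR → NZD:
NZD 52,508,000.00 ÷ 0.019660 (buy INR at ask) = INR 2,670,803,662.26
INR 2,670,803,662.26 × 0.012223 (sell INR at bid) = EUR 32,645,233.16
EUR 32,645,233.16 × 1.6264 (sell EUR at bid) = NZD 53,094,207.22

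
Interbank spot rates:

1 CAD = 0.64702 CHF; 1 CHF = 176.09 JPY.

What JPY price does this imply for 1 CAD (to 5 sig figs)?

CAD/JPY = 113.93

1 CAD × 0.64702 = 0.64702 CHF
0.64702 CHF × 176.09 = 113.934 JPY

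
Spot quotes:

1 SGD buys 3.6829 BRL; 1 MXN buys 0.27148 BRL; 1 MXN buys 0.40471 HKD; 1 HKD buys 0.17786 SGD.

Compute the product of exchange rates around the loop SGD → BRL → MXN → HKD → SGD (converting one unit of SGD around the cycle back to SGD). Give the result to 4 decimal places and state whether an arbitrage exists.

0.9765 (arbitrage exists)

Around SGD → BRL → MXN → HKD → SGD: 1 × 3.6829 ÷ 0.27148 × 0.40471 × 0.17786 = 0.976505
Product < 1; profitable direction is SGD → HKD → MXN → BRL → SGD.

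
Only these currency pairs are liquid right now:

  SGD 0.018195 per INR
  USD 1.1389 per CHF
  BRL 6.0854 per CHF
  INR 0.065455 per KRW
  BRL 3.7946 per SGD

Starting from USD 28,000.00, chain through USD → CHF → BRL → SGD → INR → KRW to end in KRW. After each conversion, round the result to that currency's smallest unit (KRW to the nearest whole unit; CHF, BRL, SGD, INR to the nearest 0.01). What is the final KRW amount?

USD 28,000.00 ÷ 1.1389 = CHF 24,585.13
CHF 24,585.13 × 6.0854 = BRL 149,610.35
BRL 149,610.35 ÷ 3.7946 = SGD 39,427.17
SGD 39,427.17 ÷ 0.018195 = INR 2,166,923.33
INR 2,166,923.33 ÷ 0.065455 = KRW 33,105,543

KRW 33,105,543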